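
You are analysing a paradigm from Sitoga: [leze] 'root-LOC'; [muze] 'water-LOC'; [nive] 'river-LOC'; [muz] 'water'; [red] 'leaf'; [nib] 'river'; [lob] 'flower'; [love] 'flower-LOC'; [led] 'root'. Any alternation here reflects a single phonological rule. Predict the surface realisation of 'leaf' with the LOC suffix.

'root' shows [z] ~ [d] at the end of the stem ([leze] vs [led]).
The stem 'water' ([muze], [muz]) shows [z] unchanged in both environments, so [z] cannot be basic with [d] derived in isolation.
Therefore /d/ is basic and [z] is derived by intervocalic spirantization (voiced stops become fricatives between vowels).
The one attested form of 'leaf', [red], shows underlying /red/. Applying the same rule between vowels gives [reze].

[reze]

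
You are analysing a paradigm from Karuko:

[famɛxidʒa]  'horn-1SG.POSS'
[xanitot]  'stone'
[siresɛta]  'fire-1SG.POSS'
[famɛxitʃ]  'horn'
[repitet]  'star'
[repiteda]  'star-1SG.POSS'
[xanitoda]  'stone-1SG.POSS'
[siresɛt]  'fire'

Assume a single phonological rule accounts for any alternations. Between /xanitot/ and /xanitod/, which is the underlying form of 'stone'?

In [xanitot] and [xanitoda] the final segment of 'stone' alternates: [t] ~ [d].
Compare 'fire', with invariant [t] in [siresɛt] and [siresɛta]: an analysis with underlying /t/ and a rule producing [d] before the 1SG.POSS suffix would wrongly predict alternation here too.
So /d/ is underlying, and a rule of word-final obstruent devoicing — voiced obstruents become voiceless word-finally — gives [t].

/xanitod/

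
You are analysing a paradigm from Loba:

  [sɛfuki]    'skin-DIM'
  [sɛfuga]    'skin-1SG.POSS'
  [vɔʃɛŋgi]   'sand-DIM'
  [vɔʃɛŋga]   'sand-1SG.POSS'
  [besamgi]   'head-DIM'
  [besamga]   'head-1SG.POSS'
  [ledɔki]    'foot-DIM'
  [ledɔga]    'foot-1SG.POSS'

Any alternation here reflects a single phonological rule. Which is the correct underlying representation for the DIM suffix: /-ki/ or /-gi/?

The DIM suffix surfaces as [-gi] and [-ki], depending on the final segment of the stem.
The 1SG.POSS suffix, which begins with [g], is invariant after every stem; so [g] is not altered by any rule here.
So the underlying form is /-ki/, and voiceless stops become voiced after a nasal.

/-ki/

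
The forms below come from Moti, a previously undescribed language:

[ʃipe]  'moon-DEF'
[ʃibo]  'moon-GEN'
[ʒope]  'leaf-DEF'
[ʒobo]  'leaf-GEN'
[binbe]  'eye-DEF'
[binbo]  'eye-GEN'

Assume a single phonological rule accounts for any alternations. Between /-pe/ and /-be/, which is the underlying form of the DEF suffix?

/-pe/

The DEF morpheme has two allomorphs, [-be] and [-pe].
By contrast the GEN suffix keeps its initial [b] throughout — that segment must be underlying.
The DEF suffix is therefore /-pe/ underlyingly, with post-nasal voicing: voiceless stops become voiced after a nasal.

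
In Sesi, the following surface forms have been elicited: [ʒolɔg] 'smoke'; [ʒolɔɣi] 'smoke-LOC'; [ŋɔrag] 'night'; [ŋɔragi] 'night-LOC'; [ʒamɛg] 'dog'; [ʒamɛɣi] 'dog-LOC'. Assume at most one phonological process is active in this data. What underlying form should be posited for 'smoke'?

/ʒolɔɣ/

The stem for 'smoke' ends in [g] in [ʒolɔg] but [ɣ] in [ʒolɔɣi].
But 'night' keeps [g] in both environments ([ŋɔrag], [ŋɔragi]), so there is no rule changing /g/ to [ɣ] before the LOC suffix.
The underlying segment must be /ɣ/; voiced fricatives become stops word-finally, yielding [g] there.
Hence 'smoke' is /ʒolɔɣ/ underlyingly.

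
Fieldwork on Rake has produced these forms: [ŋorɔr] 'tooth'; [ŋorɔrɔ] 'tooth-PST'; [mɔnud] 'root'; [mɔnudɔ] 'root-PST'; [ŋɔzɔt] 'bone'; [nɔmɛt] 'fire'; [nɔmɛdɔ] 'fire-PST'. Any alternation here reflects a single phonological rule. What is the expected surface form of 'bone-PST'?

[ŋɔzɔdɔ]

The stem for 'fire' ends in [t] in [nɔmɛt] but [d] in [nɔmɛdɔ].
Compare 'root', with invariant [d] in [mɔnud] and [mɔnudɔ]: an analysis with underlying /d/ and a rule producing [t] in isolation would wrongly predict alternation here too.
The underlying segment must be /t/; voiceless stops become voiced between vowels, yielding [d] there.
The one attested form of 'bone', [ŋɔzɔt], shows underlying /ŋɔzɔt/. Applying the same rule between vowels gives [ŋɔzɔdɔ].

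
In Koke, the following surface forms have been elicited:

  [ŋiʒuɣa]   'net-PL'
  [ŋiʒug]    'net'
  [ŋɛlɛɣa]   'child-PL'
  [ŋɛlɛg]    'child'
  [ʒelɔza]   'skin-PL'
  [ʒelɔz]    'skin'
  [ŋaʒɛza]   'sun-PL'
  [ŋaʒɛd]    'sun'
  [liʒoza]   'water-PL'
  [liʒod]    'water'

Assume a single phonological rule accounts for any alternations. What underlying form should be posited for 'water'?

/liʒod/

The root 'water' surfaces as [liʒoza] and [liʒod], with a stem-final [z] ~ [d] alternation.
The stem 'skin' ([ʒelɔza], [ʒelɔz]) shows [z] unchanged in both environments, so [z] cannot be basic with [d] derived in isolation.
The alternation reflects intervocalic spirantization: voiced stops become fricatives between vowels. /d/ is underlying.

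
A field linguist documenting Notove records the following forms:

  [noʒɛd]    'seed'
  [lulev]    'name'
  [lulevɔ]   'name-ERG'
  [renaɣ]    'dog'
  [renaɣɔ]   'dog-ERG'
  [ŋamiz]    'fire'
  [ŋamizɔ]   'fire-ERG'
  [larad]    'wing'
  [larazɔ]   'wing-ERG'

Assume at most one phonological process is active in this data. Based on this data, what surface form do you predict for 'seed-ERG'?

[noʒɛzɔ]

In [larad] and [larazɔ] the final segment of 'wing' alternates: [d] ~ [z].
The stem 'fire' ([ŋamiz], [ŋamizɔ]) shows [z] unchanged in both environments, so [z] cannot be basic with [d] derived in isolation.
The alternation reflects intervocalic spirantization: voiced stops become fricatives between vowels. /d/ is underlying.
From [noʒɛd] the stem 'seed' is /noʒɛd/; between vowels this yields [noʒɛzɔ].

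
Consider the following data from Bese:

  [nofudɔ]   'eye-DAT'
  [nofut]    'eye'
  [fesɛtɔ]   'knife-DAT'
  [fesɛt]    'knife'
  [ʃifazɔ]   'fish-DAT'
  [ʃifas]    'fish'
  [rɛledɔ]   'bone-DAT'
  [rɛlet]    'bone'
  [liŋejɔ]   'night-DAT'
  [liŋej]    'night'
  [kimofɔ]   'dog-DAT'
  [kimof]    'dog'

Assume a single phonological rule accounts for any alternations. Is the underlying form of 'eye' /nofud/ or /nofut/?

/nofud/

The stem for 'eye' ends in [d] in [nofudɔ] but [t] in [nofut].
The stem 'knife' ([fesɛtɔ], [fesɛt]) shows [t] unchanged in both environments, so [t] cannot be basic with [d] derived before the DAT suffix.
Therefore /d/ is basic and [t] is derived by word-final obstruent devoicing (voiced obstruents become voiceless word-finally).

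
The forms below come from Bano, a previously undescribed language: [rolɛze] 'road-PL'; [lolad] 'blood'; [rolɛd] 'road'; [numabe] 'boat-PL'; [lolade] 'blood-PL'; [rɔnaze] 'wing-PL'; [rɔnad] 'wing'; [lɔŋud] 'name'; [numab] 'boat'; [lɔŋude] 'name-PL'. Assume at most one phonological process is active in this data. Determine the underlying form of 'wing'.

The root 'wing' surfaces as [rɔnaze] and [rɔnad], with a stem-final [z] ~ [d] alternation.
Compare 'name', with invariant [d] in [lɔŋude] and [lɔŋud]: an analysis with underlying /d/ and a rule producing [z] before the PL suffix would wrongly predict alternation here too.
Therefore /z/ is basic and [d] is derived by word-final hardening (voiced fricatives become stops word-finally).

/rɔnaz/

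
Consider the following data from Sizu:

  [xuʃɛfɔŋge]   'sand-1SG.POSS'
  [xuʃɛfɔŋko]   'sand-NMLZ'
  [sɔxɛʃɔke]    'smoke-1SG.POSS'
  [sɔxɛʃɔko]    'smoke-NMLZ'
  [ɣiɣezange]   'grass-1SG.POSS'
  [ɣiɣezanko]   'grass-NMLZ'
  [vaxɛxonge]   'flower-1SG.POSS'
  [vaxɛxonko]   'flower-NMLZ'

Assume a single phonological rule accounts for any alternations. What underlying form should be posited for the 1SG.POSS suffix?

/-ge/

The 1SG.POSS suffix surfaces as [-ge] and [-ke], depending on the final segment of the stem.
By contrast the NMLZ suffix keeps its initial [k] throughout — that segment must be underlying.
So the underlying form is /-ge/, and voiced stops become voiceless after a vowel.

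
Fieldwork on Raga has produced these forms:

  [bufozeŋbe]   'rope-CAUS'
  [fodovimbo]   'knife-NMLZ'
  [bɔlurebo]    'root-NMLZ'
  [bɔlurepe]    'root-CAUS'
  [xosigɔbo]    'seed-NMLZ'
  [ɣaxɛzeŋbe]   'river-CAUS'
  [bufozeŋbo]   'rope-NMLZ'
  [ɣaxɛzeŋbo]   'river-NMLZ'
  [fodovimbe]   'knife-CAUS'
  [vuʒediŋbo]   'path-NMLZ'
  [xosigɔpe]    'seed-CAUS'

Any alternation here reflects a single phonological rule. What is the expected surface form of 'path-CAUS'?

[vuʒediŋbe]

The CAUS morpheme has two allomorphs, [-be] and [-pe].
By contrast the NMLZ suffix keeps its initial [b] throughout — that segment must be underlying.
So the underlying form is /-pe/, and voiceless stops become voiced after a nasal.
After 'path', which ends in a nasal, the suffix surfaces as [-be], giving [vuʒediŋbe].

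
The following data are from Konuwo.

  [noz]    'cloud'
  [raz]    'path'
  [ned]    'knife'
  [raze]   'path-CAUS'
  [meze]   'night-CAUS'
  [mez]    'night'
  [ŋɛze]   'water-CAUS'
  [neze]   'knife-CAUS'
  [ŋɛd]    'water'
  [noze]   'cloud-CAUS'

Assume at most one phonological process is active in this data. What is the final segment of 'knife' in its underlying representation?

/d/

The root 'knife' surfaces as [ned] and [neze], with a stem-final [d] ~ [z] alternation.
If /z/ were underlying and a rule turned it into [d] in isolation, 'cloud' would also alternate; but it has [z] in both [noz] and [noze].
So /d/ is underlying, and a rule of intervocalic spirantization — voiced stops become fricatives between vowels — gives [z].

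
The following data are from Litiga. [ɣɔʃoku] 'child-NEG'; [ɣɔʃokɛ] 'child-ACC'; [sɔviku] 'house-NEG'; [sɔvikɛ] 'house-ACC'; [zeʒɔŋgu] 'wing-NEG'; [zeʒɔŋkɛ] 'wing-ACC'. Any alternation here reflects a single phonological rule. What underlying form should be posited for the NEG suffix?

The NEG morpheme has two allomorphs, [-gu] and [-ku].
The ACC suffix, which begins with [k], is invariant after every stem; so [k] is not altered by any rule here.
So the underlying form is /-gu/, and voiced stops become voiceless after a vowel.

/-gu/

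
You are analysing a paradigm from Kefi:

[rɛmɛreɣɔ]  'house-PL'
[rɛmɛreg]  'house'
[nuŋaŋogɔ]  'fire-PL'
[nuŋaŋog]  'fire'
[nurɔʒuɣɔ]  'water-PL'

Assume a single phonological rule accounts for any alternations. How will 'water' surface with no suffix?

[nurɔʒug]

The stem for 'house' ends in [ɣ] in [rɛmɛreɣɔ] but [g] in [rɛmɛreg].
If /g/ were underlying and a rule turned it into [ɣ] before the PL suffix, 'fire' would also alternate; but it has [g] in both [nuŋaŋogɔ] and [nuŋaŋog].
So /ɣ/ is underlying, and a rule of word-final hardening — voiced fricatives become stops word-finally — gives [g].
From [nurɔʒuɣɔ] the stem 'water' is /nurɔʒuɣ/; word-finally this yields [nurɔʒug].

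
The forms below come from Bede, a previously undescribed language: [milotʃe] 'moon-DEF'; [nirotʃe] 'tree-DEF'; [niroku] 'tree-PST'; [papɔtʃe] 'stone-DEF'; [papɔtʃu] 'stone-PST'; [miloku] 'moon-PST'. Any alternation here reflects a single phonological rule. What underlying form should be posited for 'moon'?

The stem for 'moon' ends in [tʃ] in [milotʃe] but [k] in [miloku].
If /tʃ/ were underlying and a rule turned it into [k] before the PST suffix, 'stone' would also alternate; but it has [tʃ] in both [papɔtʃe] and [papɔtʃu].
Therefore /k/ is basic and [tʃ] is derived by palatalization before a front vowel (/k/ becomes palato-alveolar [tʃ] before a front vowel).

/milok/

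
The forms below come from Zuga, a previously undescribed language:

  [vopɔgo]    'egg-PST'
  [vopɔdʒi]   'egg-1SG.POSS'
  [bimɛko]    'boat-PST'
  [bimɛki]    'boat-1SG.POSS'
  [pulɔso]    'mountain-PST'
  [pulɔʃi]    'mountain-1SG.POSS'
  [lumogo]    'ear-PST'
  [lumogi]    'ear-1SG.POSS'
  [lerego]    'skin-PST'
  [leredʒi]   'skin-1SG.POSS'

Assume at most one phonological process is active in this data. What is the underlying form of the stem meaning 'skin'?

/leredʒ/

'skin' shows [g] ~ [dʒ] at the end of the stem ([lerego] vs [leredʒi]).
Compare 'ear', with invariant [g] in [lumogo] and [lumogi]: an analysis with underlying /g/ and a rule producing [dʒ] before the 1SG.POSS suffix would wrongly predict alternation here too.
The underlying segment must be /dʒ/; palato-alveolar /dʒ/ and /ʃ/ become [g] and [s] when no front vowel follows, yielding [g] there.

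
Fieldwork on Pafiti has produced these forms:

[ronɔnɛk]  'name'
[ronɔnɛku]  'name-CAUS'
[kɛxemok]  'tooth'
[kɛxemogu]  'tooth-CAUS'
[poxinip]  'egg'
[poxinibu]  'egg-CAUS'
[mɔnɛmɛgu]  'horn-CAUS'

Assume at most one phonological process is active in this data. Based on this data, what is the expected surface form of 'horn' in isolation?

[mɔnɛmɛk]

In [kɛxemok] and [kɛxemogu] the final segment of 'tooth' alternates: [k] ~ [g].
If /k/ were underlying and a rule turned it into [g] before the CAUS suffix, 'name' would also alternate; but it has [k] in both [ronɔnɛk] and [ronɔnɛku].
So /g/ is underlying, and a rule of word-final obstruent devoicing — voiced obstruents become voiceless word-finally — gives [k].
From [mɔnɛmɛgu] the stem 'horn' is /mɔnɛmɛg/; word-finally this yields [mɔnɛmɛk].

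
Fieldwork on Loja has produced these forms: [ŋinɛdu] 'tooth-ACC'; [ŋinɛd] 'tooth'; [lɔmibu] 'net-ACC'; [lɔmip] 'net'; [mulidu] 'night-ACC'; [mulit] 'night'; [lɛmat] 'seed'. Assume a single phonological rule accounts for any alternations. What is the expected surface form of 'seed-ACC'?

[lɛmadu]

'night' shows [d] ~ [t] at the end of the stem ([mulidu] vs [mulit]).
But 'tooth' keeps [d] in both environments ([ŋinɛdu], [ŋinɛd]), so there is no rule changing /d/ to [t] in isolation.
The underlying segment must be /t/; voiceless stops become voiced between vowels, yielding [d] there.
From [lɛmat] the stem 'seed' is /lɛmat/; between vowels this yields [lɛmadu].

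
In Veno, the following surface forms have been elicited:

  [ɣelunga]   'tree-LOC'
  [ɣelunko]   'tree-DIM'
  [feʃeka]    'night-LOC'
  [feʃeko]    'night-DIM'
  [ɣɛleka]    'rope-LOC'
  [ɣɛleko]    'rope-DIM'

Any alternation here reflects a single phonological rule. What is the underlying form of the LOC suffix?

The LOC morpheme has two allomorphs, [-ga] and [-ka].
The DIM suffix, which begins with [k], is invariant after every stem; so [k] is not altered by any rule here.
So the underlying form is /-ga/, and voiced stops become voiceless after a vowel.

/-ga/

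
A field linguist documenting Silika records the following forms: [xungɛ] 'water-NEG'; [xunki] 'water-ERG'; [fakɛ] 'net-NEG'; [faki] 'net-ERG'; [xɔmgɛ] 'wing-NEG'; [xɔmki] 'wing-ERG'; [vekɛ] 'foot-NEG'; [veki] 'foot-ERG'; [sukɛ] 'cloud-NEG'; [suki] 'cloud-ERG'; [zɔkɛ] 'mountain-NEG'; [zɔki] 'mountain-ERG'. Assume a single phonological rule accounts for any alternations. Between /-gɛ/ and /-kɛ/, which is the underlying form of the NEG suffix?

The NEG suffix surfaces as [-gɛ] and [-kɛ], depending on the final segment of the stem.
By contrast the ERG suffix keeps its initial [k] throughout — that segment must be underlying.
The NEG suffix is therefore /-gɛ/ underlyingly, with post-vocalic devoicing: voiced stops become voiceless after a vowel.

/-gɛ/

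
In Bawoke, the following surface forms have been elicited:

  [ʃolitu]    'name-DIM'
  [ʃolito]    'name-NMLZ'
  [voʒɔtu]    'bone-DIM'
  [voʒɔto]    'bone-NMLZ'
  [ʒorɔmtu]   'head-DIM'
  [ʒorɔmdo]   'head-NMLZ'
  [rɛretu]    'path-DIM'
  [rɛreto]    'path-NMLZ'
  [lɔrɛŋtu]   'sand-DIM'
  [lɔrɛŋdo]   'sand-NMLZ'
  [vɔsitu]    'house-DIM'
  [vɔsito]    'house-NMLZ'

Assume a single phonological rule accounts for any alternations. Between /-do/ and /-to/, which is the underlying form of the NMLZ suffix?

The NMLZ morpheme has two allomorphs, [-do] and [-to].
The DIM suffix, which begins with [t], is invariant after every stem; so [t] is not altered by any rule here.
The NMLZ suffix is therefore /-do/ underlyingly, with post-vocalic devoicing: voiced stops become voiceless after a vowel.

/-do/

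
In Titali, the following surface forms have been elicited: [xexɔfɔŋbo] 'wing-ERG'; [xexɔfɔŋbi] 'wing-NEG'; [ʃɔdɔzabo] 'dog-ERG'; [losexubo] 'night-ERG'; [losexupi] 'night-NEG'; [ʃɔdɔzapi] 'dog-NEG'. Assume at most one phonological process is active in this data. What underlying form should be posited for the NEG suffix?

/-pi/

The NEG morpheme has two allomorphs, [-bi] and [-pi].
By contrast the ERG suffix keeps its initial [b] throughout — that segment must be underlying.
So the underlying form is /-pi/, and voiceless stops become voiced after a nasal.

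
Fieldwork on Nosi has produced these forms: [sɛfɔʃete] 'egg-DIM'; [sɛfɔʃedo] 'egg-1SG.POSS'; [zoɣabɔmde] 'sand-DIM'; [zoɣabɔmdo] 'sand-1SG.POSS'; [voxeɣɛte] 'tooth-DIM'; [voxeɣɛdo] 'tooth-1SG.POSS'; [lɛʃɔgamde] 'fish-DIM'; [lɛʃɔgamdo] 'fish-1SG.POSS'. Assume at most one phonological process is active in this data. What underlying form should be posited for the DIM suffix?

The DIM suffix surfaces as [-de] and [-te], depending on the final segment of the stem.
By contrast the 1SG.POSS suffix keeps its initial [d] throughout — that segment must be underlying.
The DIM suffix is therefore /-te/ underlyingly, with post-nasal voicing: voiceless stops become voiced after a nasal.

/-te/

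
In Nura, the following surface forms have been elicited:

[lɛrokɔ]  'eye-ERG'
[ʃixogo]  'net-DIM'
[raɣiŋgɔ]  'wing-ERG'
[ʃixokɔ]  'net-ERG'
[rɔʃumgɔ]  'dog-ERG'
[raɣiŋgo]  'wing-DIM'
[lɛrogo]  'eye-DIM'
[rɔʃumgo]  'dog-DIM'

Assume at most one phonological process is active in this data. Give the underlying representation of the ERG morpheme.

/-kɔ/

The ERG morpheme has two allomorphs, [-gɔ] and [-kɔ].
By contrast the DIM suffix keeps its initial [g] throughout — that segment must be underlying.
So the underlying form is /-kɔ/, and voiceless stops become voiced after a nasal.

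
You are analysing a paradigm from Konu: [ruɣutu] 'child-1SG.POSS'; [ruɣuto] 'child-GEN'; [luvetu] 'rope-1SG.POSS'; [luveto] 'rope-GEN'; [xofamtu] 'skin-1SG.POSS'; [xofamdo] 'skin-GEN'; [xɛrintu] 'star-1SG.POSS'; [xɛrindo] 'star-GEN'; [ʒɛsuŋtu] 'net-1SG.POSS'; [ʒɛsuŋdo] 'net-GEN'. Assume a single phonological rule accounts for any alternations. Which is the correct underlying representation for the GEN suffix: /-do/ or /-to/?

The GEN morpheme has two allomorphs, [-do] and [-to].
The 1SG.POSS suffix, which begins with [t], is invariant after every stem; so [t] is not altered by any rule here.
The GEN suffix is therefore /-do/ underlyingly, with post-vocalic devoicing: voiced stops become voiceless after a vowel.

/-do/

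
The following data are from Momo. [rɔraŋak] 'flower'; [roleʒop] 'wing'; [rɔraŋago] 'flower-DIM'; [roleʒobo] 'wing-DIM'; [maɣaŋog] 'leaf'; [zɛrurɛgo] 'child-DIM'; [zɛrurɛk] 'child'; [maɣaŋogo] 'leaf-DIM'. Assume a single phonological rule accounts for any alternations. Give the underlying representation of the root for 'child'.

/zɛrurɛk/

The root 'child' surfaces as [zɛrurɛk] and [zɛrurɛgo], with a stem-final [k] ~ [g] alternation.
The stem 'leaf' ([maɣaŋog], [maɣaŋogo]) shows [g] unchanged in both environments, so [g] cannot be basic with [k] derived in isolation.
The alternation reflects intervocalic voicing: voiceless stops become voiced between vowels. /k/ is underlying.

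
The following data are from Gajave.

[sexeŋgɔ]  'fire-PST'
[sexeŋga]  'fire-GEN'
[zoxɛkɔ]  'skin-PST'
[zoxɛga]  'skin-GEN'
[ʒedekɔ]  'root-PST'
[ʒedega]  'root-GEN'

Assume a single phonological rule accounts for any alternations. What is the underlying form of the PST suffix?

/-kɔ/

The PST morpheme has two allomorphs, [-gɔ] and [-kɔ].
By contrast the GEN suffix keeps its initial [g] throughout — that segment must be underlying.
So the underlying form is /-kɔ/, and voiceless stops become voiced after a nasal.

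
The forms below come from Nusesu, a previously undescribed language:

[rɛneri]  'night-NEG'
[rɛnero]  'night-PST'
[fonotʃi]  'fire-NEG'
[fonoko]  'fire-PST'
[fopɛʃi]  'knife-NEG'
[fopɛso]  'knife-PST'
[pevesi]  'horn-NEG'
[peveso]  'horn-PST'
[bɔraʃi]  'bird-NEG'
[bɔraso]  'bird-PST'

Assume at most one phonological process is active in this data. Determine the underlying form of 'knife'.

/fopɛʃ/

'knife' shows [ʃ] ~ [s] at the end of the stem ([fopɛʃi] vs [fopɛso]).
Compare 'horn', with invariant [s] in [pevesi] and [peveso]: an analysis with underlying /s/ and a rule producing [ʃ] before the NEG suffix would wrongly predict alternation here too.
So /ʃ/ is underlying, and a rule of depalatalization — palato-alveolar /tʃ/ and /ʃ/ become [k] and [s] when no front vowel follows — gives [s].
The underlying form of 'knife' is therefore /fopɛʃ/.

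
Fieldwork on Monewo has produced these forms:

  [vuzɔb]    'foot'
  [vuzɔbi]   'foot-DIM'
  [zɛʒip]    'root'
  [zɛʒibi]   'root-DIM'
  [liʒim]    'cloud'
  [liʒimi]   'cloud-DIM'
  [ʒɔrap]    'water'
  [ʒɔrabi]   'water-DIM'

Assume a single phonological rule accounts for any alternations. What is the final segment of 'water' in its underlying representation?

/p/

The root 'water' surfaces as [ʒɔrap] and [ʒɔrabi], with a stem-final [p] ~ [b] alternation.
If /b/ were underlying and a rule turned it into [p] in isolation, 'foot' would also alternate; but it has [b] in both [vuzɔb] and [vuzɔbi].
The underlying segment must be /p/; voiceless stops become voiced between vowels, yielding [b] there.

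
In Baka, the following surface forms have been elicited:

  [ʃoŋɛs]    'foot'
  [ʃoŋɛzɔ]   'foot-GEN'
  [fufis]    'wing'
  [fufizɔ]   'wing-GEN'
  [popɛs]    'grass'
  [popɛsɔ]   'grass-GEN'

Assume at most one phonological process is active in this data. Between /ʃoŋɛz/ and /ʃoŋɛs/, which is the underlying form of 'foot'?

In [ʃoŋɛs] and [ʃoŋɛzɔ] the final segment of 'foot' alternates: [s] ~ [z].
If /s/ were underlying and a rule turned it into [z] before the GEN suffix, 'grass' would also alternate; but it has [s] in both [popɛs] and [popɛsɔ].
The underlying segment must be /z/; voiced obstruents become voiceless word-finally, yielding [s] there.

/ʃoŋɛz/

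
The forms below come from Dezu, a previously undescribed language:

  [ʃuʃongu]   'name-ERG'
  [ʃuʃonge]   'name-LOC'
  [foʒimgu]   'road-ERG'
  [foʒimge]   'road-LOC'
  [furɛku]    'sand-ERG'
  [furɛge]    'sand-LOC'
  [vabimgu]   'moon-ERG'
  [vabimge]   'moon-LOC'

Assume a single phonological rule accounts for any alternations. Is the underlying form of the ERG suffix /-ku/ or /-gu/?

/-ku/

The ERG suffix surfaces as [-gu] and [-ku], depending on the final segment of the stem.
By contrast the LOC suffix keeps its initial [g] throughout — that segment must be underlying.
The ERG suffix is therefore /-ku/ underlyingly, with post-nasal voicing: voiceless stops become voiced after a nasal.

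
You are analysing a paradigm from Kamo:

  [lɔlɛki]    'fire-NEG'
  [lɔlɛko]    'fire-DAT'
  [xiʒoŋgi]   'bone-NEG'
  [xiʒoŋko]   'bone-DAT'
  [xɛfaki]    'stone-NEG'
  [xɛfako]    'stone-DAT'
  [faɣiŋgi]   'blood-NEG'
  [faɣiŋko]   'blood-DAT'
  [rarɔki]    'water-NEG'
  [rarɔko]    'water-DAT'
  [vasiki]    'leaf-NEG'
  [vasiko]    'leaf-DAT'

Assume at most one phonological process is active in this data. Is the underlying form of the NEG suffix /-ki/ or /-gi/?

/-gi/

The NEG morpheme has two allomorphs, [-gi] and [-ki].
The DAT suffix, which begins with [k], is invariant after every stem; so [k] is not altered by any rule here.
The NEG suffix is therefore /-gi/ underlyingly, with post-vocalic devoicing: voiced stops become voiceless after a vowel.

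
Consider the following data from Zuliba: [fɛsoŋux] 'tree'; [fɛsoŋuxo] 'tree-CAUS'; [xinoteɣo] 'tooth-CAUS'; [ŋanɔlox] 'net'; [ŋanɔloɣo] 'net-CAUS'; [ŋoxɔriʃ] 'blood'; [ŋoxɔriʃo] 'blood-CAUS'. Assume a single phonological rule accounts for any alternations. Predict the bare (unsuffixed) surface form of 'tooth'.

In [ŋanɔlox] and [ŋanɔloɣo] the final segment of 'net' alternates: [x] ~ [ɣ].
Compare 'tree', with invariant [x] in [fɛsoŋux] and [fɛsoŋuxo]: an analysis with underlying /x/ and a rule producing [ɣ] before the CAUS suffix would wrongly predict alternation here too.
Therefore /ɣ/ is basic and [x] is derived by word-final obstruent devoicing (voiced obstruents become voiceless word-finally).
The one attested form of 'tooth', [xinoteɣo], shows underlying /xinoteɣ/. Applying the same rule word-finally gives [xinotex].

[xinotex]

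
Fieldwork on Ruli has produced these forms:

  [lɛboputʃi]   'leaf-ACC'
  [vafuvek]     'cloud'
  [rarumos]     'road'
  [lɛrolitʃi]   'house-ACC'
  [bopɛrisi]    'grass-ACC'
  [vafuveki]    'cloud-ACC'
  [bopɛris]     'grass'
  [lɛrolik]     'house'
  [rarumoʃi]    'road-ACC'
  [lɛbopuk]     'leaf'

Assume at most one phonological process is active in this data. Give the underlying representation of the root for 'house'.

'house' shows [tʃ] ~ [k] at the end of the stem ([lɛrolitʃi] vs [lɛrolik]).
If /k/ were underlying and a rule turned it into [tʃ] before the ACC suffix, 'cloud' would also alternate; but it has [k] in both [vafuveki] and [vafuvek].
Therefore /tʃ/ is basic and [k] is derived by depalatalization (palato-alveolar /tʃ/ and /ʃ/ become [k] and [s] when no front vowel follows).

/lɛrolitʃ/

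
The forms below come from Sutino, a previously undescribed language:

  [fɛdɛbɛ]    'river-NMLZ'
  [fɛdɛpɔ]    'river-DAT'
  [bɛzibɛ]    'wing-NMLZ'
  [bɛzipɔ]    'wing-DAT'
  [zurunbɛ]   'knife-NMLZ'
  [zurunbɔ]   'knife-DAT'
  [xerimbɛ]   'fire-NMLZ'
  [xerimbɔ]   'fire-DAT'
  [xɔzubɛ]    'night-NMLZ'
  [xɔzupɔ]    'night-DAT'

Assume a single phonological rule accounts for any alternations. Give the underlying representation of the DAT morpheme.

The DAT morpheme has two allomorphs, [-bɔ] and [-pɔ].
By contrast the NMLZ suffix keeps its initial [b] throughout — that segment must be underlying.
So the underlying form is /-pɔ/, and voiceless stops become voiced after a nasal.

/-pɔ/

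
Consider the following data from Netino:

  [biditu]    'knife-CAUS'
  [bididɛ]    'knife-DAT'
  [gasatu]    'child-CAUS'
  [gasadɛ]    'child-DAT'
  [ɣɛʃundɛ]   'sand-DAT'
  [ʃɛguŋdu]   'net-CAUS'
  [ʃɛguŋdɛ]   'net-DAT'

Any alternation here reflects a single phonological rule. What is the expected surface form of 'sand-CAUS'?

The CAUS suffix surfaces as [-du] and [-tu], depending on the final segment of the stem.
The DAT suffix, which begins with [d], is invariant after every stem; so [d] is not altered by any rule here.
The CAUS suffix is therefore /-tu/ underlyingly, with post-nasal voicing: voiceless stops become voiced after a nasal.
After 'sand', which ends in a nasal, the suffix surfaces as [-du], giving [ɣɛʃundu].

[ɣɛʃundu]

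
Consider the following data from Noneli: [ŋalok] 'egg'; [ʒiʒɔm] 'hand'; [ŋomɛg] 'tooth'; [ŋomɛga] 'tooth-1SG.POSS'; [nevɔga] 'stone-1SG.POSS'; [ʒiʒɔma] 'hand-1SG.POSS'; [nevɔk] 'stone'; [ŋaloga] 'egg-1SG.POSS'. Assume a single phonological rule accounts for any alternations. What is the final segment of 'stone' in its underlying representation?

The stem for 'stone' ends in [k] in [nevɔk] but [g] in [nevɔga].
If /g/ were underlying and a rule turned it into [k] in isolation, 'tooth' would also alternate; but it has [g] in both [ŋomɛg] and [ŋomɛga].
So /k/ is underlying, and a rule of intervocalic voicing — voiceless stops become voiced between vowels — gives [g].

/k/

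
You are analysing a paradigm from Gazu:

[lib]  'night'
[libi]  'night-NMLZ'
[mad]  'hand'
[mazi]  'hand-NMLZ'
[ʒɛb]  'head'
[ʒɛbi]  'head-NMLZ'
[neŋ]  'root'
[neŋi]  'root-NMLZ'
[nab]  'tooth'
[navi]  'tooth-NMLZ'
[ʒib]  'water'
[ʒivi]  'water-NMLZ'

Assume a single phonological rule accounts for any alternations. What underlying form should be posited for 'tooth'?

/nav/

In [nab] and [navi] the final segment of 'tooth' alternates: [b] ~ [v].
But 'night' keeps [b] in both environments ([lib], [libi]), so there is no rule changing /b/ to [v] before the NMLZ suffix.
So /v/ is underlying, and a rule of word-final hardening — voiced fricatives become stops word-finally — gives [b].
Hence 'tooth' is /nav/ underlyingly.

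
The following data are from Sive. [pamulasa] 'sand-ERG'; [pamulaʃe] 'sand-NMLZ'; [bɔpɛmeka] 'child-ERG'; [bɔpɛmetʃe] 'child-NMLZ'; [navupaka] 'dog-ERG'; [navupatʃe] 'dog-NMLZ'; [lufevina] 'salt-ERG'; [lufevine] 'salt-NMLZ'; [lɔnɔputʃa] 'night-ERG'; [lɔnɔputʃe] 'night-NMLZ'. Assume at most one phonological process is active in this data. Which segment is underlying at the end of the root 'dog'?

/k/

The stem for 'dog' ends in [k] in [navupaka] but [tʃ] in [navupatʃe].
Compare 'night', with invariant [tʃ] in [lɔnɔputʃa] and [lɔnɔputʃe]: an analysis with underlying /tʃ/ and a rule producing [k] before the ERG suffix would wrongly predict alternation here too.
The underlying segment must be /k/; /k/ and /s/ become palato-alveolar [tʃ] and [ʃ] before a front vowel, yielding [tʃ] there.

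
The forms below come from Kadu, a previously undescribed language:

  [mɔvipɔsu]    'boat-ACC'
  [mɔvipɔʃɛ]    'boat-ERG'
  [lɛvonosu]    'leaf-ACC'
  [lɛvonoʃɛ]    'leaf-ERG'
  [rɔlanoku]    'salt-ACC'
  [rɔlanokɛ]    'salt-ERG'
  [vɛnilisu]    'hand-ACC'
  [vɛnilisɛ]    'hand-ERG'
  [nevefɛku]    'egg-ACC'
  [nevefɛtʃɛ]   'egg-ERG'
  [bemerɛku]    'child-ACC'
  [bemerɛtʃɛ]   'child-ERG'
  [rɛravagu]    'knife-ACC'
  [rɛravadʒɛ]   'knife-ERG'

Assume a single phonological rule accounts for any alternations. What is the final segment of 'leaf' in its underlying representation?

/ʃ/

The stem for 'leaf' ends in [s] in [lɛvonosu] but [ʃ] in [lɛvonoʃɛ].
But 'hand' keeps [s] in both environments ([vɛnilisu], [vɛnilisɛ]), so there is no rule changing /s/ to [ʃ] before the ERG suffix.
So /ʃ/ is underlying, and a rule of depalatalization — palato-alveolar /tʃ/, /dʒ/ and /ʃ/ become [k], [g] and [s] when no front vowel follows — gives [s].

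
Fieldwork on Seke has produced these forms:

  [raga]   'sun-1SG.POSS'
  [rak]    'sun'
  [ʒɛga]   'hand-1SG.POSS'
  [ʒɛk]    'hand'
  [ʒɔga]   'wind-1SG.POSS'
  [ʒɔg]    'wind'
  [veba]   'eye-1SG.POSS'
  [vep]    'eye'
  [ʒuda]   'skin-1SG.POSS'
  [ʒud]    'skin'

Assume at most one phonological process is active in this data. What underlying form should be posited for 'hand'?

The stem for 'hand' ends in [g] in [ʒɛga] but [k] in [ʒɛk].
Compare 'wind', with invariant [g] in [ʒɔga] and [ʒɔg]: an analysis with underlying /g/ and a rule producing [k] in isolation would wrongly predict alternation here too.
The alternation reflects intervocalic voicing: voiceless stops become voiced between vowels. /k/ is underlying.
So 'hand' = /ʒɛk/.

/ʒɛk/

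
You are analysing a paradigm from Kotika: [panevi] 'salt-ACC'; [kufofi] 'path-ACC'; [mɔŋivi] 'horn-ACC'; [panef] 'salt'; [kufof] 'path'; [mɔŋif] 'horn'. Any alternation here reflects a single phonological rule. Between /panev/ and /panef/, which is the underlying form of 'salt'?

In [panef] and [panevi] the final segment of 'salt' alternates: [f] ~ [v].
If /f/ were underlying and a rule turned it into [v] before the ACC suffix, 'path' would also alternate; but it has [f] in both [kufof] and [kufofi].
Therefore /v/ is basic and [f] is derived by word-final obstruent devoicing (voiced obstruents become voiceless word-finally).

/panev/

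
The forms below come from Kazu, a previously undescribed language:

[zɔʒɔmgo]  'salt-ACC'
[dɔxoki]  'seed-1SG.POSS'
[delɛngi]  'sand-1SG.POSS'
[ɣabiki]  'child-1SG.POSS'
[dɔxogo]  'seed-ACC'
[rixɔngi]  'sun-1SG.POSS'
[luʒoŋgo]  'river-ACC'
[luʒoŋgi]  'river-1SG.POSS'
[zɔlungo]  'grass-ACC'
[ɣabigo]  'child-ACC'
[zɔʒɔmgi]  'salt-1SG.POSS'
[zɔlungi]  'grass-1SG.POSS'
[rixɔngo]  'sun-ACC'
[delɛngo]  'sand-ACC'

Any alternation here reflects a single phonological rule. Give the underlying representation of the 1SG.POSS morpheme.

The 1SG.POSS morpheme has two allomorphs, [-gi] and [-ki].
By contrast the ACC suffix keeps its initial [g] throughout — that segment must be underlying.
So the underlying form is /-ki/, and voiceless stops become voiced after a nasal.

/-ki/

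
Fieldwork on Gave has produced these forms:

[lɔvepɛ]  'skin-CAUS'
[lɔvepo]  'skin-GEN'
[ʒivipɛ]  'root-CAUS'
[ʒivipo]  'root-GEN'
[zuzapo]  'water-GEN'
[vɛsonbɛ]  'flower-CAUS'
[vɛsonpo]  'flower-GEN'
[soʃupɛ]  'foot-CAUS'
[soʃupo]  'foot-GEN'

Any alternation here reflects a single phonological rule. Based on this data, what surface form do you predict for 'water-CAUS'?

[zuzapɛ]

The CAUS morpheme has two allomorphs, [-bɛ] and [-pɛ].
By contrast the GEN suffix keeps its initial [p] throughout — that segment must be underlying.
The CAUS suffix is therefore /-bɛ/ underlyingly, with post-vocalic devoicing: voiced stops become voiceless after a vowel.
After 'water', which ends in a vowel, the suffix surfaces as [-pɛ], giving [zuzapɛ].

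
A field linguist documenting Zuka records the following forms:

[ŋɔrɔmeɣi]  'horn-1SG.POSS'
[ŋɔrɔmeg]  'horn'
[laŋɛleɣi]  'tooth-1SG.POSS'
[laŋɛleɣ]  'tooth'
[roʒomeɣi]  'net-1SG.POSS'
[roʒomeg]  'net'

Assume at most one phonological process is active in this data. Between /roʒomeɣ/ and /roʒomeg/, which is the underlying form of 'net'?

The root 'net' surfaces as [roʒomeɣi] and [roʒomeg], with a stem-final [ɣ] ~ [g] alternation.
The stem 'tooth' ([laŋɛleɣi], [laŋɛleɣ]) shows [ɣ] unchanged in both environments, so [ɣ] cannot be basic with [g] derived in isolation.
So /g/ is underlying, and a rule of intervocalic spirantization — voiced stops become fricatives between vowels — gives [ɣ].

/roʒomeg/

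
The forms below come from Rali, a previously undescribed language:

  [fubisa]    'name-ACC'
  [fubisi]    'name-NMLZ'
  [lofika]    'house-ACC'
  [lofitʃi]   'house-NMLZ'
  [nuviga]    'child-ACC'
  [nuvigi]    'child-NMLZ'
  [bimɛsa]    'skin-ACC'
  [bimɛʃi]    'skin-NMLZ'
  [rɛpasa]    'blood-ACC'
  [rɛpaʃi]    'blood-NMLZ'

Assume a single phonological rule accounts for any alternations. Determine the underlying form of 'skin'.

/bimɛʃ/

The stem for 'skin' ends in [s] in [bimɛsa] but [ʃ] in [bimɛʃi].
Compare 'name', with invariant [s] in [fubisa] and [fubisi]: an analysis with underlying /s/ and a rule producing [ʃ] before the NMLZ suffix would wrongly predict alternation here too.
The alternation reflects depalatalization: palato-alveolar /tʃ/ and /ʃ/ become [k] and [s] when no front vowel follows. /ʃ/ is underlying.
The underlying form of 'skin' is therefore /bimɛʃ/.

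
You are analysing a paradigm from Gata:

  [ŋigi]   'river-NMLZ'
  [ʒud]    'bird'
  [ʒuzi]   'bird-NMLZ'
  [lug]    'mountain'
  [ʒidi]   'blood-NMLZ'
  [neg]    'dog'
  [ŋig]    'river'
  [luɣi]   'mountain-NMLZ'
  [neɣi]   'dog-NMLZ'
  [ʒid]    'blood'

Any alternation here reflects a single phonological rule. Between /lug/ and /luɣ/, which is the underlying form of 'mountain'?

/luɣ/

The root 'mountain' surfaces as [luɣi] and [lug], with a stem-final [ɣ] ~ [g] alternation.
Compare 'river', with invariant [g] in [ŋigi] and [ŋig]: an analysis with underlying /g/ and a rule producing [ɣ] before the NMLZ suffix would wrongly predict alternation here too.
So /ɣ/ is underlying, and a rule of word-final hardening — voiced fricatives become stops word-finally — gives [g].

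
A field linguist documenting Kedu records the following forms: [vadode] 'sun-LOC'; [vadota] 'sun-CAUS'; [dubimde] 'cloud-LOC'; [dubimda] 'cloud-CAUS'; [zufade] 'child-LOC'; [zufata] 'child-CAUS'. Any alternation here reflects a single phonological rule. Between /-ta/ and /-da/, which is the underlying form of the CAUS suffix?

/-ta/

The CAUS morpheme has two allomorphs, [-da] and [-ta].
By contrast the LOC suffix keeps its initial [d] throughout — that segment must be underlying.
So the underlying form is /-ta/, and voiceless stops become voiced after a nasal.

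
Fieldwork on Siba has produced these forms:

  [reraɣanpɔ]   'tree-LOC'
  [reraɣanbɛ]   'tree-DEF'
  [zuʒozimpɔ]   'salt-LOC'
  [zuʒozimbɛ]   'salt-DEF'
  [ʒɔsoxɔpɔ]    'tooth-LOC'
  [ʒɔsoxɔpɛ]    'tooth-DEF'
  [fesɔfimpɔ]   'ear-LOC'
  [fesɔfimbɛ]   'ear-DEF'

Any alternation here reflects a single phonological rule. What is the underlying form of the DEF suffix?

The DEF morpheme has two allomorphs, [-bɛ] and [-pɛ].
The LOC suffix, which begins with [p], is invariant after every stem; so [p] is not altered by any rule here.
So the underlying form is /-bɛ/, and voiced stops become voiceless after a vowel.

/-bɛ/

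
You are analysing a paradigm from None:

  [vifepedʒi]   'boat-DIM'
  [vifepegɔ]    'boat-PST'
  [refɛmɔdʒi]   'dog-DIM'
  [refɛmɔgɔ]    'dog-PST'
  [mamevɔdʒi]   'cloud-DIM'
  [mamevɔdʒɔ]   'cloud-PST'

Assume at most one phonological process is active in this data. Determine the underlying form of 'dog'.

/refɛmɔg/

The root 'dog' surfaces as [refɛmɔdʒi] and [refɛmɔgɔ], with a stem-final [dʒ] ~ [g] alternation.
If /dʒ/ were underlying and a rule turned it into [g] before the PST suffix, 'cloud' would also alternate; but it has [dʒ] in both [mamevɔdʒi] and [mamevɔdʒɔ].
The underlying segment must be /g/; /g/ becomes palato-alveolar [dʒ] before a front vowel, yielding [dʒ] there.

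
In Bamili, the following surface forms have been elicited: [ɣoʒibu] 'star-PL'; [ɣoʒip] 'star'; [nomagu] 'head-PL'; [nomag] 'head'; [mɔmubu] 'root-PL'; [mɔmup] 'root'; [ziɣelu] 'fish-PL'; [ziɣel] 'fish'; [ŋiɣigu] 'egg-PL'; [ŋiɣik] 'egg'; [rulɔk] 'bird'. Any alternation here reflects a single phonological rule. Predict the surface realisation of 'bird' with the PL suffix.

[rulɔgu]

The stem for 'egg' ends in [g] in [ŋiɣigu] but [k] in [ŋiɣik].
Compare 'head', with invariant [g] in [nomagu] and [nomag]: an analysis with underlying /g/ and a rule producing [k] in isolation would wrongly predict alternation here too.
The alternation reflects intervocalic voicing: voiceless stops become voiced between vowels. /k/ is underlying.
From [rulɔk] the stem 'bird' is /rulɔk/; between vowels this yields [rulɔgu].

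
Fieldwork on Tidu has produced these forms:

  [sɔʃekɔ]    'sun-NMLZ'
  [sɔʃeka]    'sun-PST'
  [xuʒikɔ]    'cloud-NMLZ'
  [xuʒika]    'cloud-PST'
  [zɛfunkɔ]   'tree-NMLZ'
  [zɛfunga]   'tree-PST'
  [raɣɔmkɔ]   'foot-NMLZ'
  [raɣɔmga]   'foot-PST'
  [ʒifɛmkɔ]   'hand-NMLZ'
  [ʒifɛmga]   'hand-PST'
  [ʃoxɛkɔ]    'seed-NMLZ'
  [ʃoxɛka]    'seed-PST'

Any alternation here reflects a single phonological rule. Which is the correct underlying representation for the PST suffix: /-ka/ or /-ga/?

The PST morpheme has two allomorphs, [-ga] and [-ka].
By contrast the NMLZ suffix keeps its initial [k] throughout — that segment must be underlying.
So the underlying form is /-ga/, and voiced stops become voiceless after a vowel.

/-ga/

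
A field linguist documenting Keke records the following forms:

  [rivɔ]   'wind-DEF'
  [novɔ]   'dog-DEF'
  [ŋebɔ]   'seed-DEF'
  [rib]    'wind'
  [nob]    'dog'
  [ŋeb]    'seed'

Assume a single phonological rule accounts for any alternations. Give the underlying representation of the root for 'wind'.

'wind' shows [v] ~ [b] at the end of the stem ([rivɔ] vs [rib]).
But 'seed' keeps [b] in both environments ([ŋebɔ], [ŋeb]), so there is no rule changing /b/ to [v] before the DEF suffix.
The alternation reflects word-final hardening: voiced fricatives become stops word-finally. /v/ is underlying.
The underlying form of 'wind' is therefore /riv/.

/riv/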